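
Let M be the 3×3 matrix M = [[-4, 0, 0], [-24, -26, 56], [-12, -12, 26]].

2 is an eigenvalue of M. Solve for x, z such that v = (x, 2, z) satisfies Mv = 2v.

0, 1

We need (M - 2I)v = 0.
M - 2I = [[-6, 0, 0], [-24, -28, 56], [-12, -12, 24]].
Row 1: (-6)·x + (0)·2 + (0)·z = 0
Row 2: (-24)·x + (-28)·2 + (56)·z = 0
Row 3: (-12)·x + (-12)·2 + (24)·z = 0
Solving gives x = 0, z = 1.
Check: M·(0, 2, 1) = (0, 4, 2) = 2·(0, 2, 1).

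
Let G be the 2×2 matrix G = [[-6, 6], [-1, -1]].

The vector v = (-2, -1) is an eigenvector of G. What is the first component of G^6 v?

-1458

First find the eigenvalue: Gv = (6, 3) = -3·(-2, -1), so λ = -3.
Then G^6 v = λ^6·v = (-3)^6·(-2, -1) = 729·(-2, -1) = (-1458, -729).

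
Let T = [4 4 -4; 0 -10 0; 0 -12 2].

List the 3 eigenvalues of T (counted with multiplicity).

-10, 2, 4

Set up det(sI - T) = 0.
Expanding along the first row, p(s) = s^3 + 4s^2 - 52s + 80.
Rational-root test: s = 2 gives p(2) = 0.
Factor out (s - 2): p(s) = (s - 2)·(s^2 + 6s - 40).
The quadratic factors as (s + 10)·(s - 4).
Eigenvalues: -10, 2, 4.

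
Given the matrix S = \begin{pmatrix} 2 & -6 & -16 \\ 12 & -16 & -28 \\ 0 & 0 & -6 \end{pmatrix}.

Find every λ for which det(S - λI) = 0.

-10, -6, -4

Set up det(sI - S) = 0.
Expanding along the first row, p(s) = s^3 + 20s^2 + 124s + 240.
Since p(-6) = 0, s = -6 is a root.
Factor out (s + 6): p(s) = (s + 6)·(s^2 + 14s + 40).
The quadratic factors as (s + 10)·(s + 4).
Eigenvalues: -10, -6, -4.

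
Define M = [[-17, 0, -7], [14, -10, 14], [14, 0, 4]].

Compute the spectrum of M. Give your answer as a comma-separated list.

The characteristic polynomial is p(μ) = det(μI - M).
Cofactor expansion gives p(μ) = μ^3 + 23μ^2 + 160μ + 300.
Rational-root test: μ = -3 gives p(-3) = 0.
Dividing by (μ + 3) leaves μ^2 + 20μ + 100.
The quadratic factor is (μ + 10)^2.
Eigenvalues: -10, -10, -3.

-10, -10, -3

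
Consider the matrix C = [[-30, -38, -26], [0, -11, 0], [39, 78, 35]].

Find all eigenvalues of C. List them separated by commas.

-11, -4, 9

Compute the characteristic polynomial p(r) = det(rI - C).
Expanding the 3×3 determinant: p(r) = r^3 + 6r^2 - 91r - 396.
Try r = -11: p(-11) = 0, so -11 is a root.
Dividing by (r + 11) leaves r^2 - 5r - 36.
The quadratic factors as (r + 4)·(r - 9).
Eigenvalues: -11, -4, 9.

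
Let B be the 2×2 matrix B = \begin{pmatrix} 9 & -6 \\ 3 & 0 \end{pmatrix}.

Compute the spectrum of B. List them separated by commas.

det(B - λI) = (9 - λ)(0 - λ) - (-6)·(3) = λ^2 - 9λ + 18.
This factors as (λ - 3)·(λ - 6) = 0.
Eigenvalues: 3, 6.

3, 6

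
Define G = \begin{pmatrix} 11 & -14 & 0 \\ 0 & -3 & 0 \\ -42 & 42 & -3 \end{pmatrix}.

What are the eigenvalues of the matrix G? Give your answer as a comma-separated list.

Set up det(μI - G) = 0.
Cofactor expansion gives p(μ) = μ^3 - 5μ^2 - 57μ - 99.
Try μ = -3: p(-3) = 0, so -3 is a root.
Dividing by (μ + 3) leaves μ^2 - 8μ - 33.
The quadratic factors as (μ + 3)·(μ - 11).
Eigenvalues: -3, -3, 11.

-3, -3, 11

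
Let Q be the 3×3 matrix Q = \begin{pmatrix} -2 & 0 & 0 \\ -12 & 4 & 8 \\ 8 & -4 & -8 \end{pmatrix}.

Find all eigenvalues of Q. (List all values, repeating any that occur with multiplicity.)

-4, -2, 0

Compute the characteristic polynomial p(t) = det(tI - Q).
Cofactor expansion gives p(t) = t^3 + 6t^2 + 8t.
Since p(0) = 0, t = 0 is a root.
Factor out t: p(t) = t·(t^2 + 6t + 8).
The quadratic factors as (t + 4)·(t + 2).
Eigenvalues: -4, -2, 0.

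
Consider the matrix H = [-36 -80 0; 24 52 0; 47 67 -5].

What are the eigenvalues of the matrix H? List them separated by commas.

-5, 4, 12

Set up det(λI - H) = 0.
Expanding along the first row, p(λ) = λ^3 - 11λ^2 - 32λ + 240.
Try λ = 4: p(4) = 0, so 4 is a root.
Dividing by (λ - 4) leaves λ^2 - 7λ - 60.
The quadratic factors as (λ + 5)·(λ - 12).
Eigenvalues: -5, 4, 12.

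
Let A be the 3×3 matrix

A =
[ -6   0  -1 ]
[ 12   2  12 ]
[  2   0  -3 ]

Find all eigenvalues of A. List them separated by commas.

The characteristic polynomial is p(s) = det(sI - A).
Cofactor expansion gives p(s) = s^3 + 7s^2 + 2s - 40.
Try s = -4: p(-4) = 0, so -4 is a root.
Factor out (s + 4): p(s) = (s + 4)·(s^2 + 3s - 10).
The quadratic factors as (s + 5)·(s - 2).
Eigenvalues: -5, -4, 2.

-5, -4, 2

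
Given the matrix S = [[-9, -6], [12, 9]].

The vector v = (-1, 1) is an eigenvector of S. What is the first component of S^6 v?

-729

First find the eigenvalue: Sv = (3, -3) = -3·(-1, 1), so λ = -3.
Then S^6 v = λ^6·v = (-3)^6·(-1, 1) = 729·(-1, 1) = (-729, 729).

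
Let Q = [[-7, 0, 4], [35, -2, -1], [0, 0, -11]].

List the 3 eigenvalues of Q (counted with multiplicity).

-11, -7, -2

The characteristic polynomial is p(s) = det(sI - Q).
Expanding along the first row, p(s) = s^3 + 20s^2 + 113s + 154.
Try s = -2: p(-2) = 0, so -2 is a root.
Dividing by (s + 2) leaves s^2 + 18s + 77.
The quadratic factors as (s + 11)·(s + 7).
Eigenvalues: -11, -7, -2.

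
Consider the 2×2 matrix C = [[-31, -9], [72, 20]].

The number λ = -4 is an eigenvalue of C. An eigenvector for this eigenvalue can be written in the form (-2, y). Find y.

We need (C + 4I)v = 0.
C + 4I = [[-27, -9], [72, 24]].
Row 1: (-27)·-2 + (-9)·y = 0
Row 2: (72)·-2 + (24)·y = 0
Solving gives y = 6.
Check: C·(-2, 6) = (8, -24) = -4·(-2, 6).

6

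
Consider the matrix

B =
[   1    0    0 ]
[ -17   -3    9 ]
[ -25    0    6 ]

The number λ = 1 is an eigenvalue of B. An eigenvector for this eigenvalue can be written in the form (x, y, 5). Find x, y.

We need (B - 1I)v = 0.
B - 1I = [[0, 0, 0], [-17, -4, 9], [-25, 0, 5]].
Row 1: (0)·x + (0)·y + (0)·5 = 0
Row 2: (-17)·x + (-4)·y + (9)·5 = 0
Row 3: (-25)·x + (0)·y + (5)·5 = 0
Solving gives x = 1, y = 7.
Check: B·(1, 7, 5) = (1, 7, 5) = 1·(1, 7, 5).

1, 7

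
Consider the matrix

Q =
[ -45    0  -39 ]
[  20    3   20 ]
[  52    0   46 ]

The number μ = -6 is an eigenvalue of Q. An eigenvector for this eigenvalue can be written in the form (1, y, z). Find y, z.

0, -1

We need (Q + 6I)v = 0.
Q + 6I = [[-39, 0, -39], [20, 9, 20], [52, 0, 52]].
Row 1: (-39)·1 + (0)·y + (-39)·z = 0
Row 2: (20)·1 + (9)·y + (20)·z = 0
Row 3: (52)·1 + (0)·y + (52)·z = 0
Solving gives y = 0, z = -1.
Check: Q·(1, 0, -1) = (-6, 0, 6) = -6·(1, 0, -1).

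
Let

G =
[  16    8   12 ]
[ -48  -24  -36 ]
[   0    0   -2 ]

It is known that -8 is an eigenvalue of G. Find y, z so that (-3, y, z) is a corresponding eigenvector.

9, 0

We need (G + 8I)v = 0.
G + 8I = [[24, 8, 12], [-48, -16, -36], [0, 0, 6]].
Row 1: (24)·-3 + (8)·y + (12)·z = 0
Row 2: (-48)·-3 + (-16)·y + (-36)·z = 0
Row 3: (0)·-3 + (0)·y + (6)·z = 0
Solving gives y = 9, z = 0.
Check: G·(-3, 9, 0) = (24, -72, 0) = -8·(-3, 9, 0).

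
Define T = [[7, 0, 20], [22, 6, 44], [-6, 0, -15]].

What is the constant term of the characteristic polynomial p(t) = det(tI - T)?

-90

p(0) = det(0·I − T) = det(−T) = (−1)^3·det(T).
det(T) = 90, so p(0) = -90.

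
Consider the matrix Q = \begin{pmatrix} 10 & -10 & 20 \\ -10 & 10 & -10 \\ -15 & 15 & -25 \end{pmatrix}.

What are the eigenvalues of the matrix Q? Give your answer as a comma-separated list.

The characteristic polynomial is p(lambda) = det(lambda·I - Q).
Expanding the 3×3 determinant: p(lambda) = lambda^3 + 5·lambda^2 - 50·lambda.
Try lambda = 0: p(0) = 0, so 0 is a root.
Dividing by lambda leaves lambda^2 + 5·lambda - 50.
The quadratic factors as (lambda + 10)·(lambda - 5).
Eigenvalues: -10, 0, 5.

-10, 0, 5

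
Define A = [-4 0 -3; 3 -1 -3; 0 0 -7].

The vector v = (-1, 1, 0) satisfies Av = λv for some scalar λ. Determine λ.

-4

Compute Av: A·(-1, 1, 0) = (4, -4, 0).
Since Av = λv, compare component 1: 4 = λ·-1, so λ = -4.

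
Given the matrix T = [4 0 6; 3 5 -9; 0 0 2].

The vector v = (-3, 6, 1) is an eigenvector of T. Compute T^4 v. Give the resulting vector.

First find the eigenvalue: Tv = (-6, 12, 2) = 2·(-3, 6, 1), so λ = 2.
Then T^4 v = λ^4·v = 2^4·(-3, 6, 1) = 16·(-3, 6, 1) = (-48, 96, 16).

(-48, 96, 16)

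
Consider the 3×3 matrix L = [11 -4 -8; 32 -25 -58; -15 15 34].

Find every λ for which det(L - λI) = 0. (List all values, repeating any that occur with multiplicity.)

The characteristic polynomial is p(t) = det(tI - L).
Expanding the 3×3 determinant: p(t) = t^3 - 20t^2 + 127t - 252.
Try t = 4: p(4) = 0, so 4 is a root.
Factor out (t - 4): p(t) = (t - 4)·(t^2 - 16t + 63).
The quadratic factors as (t - 7)·(t - 9).
Eigenvalues: 4, 7, 9.

4, 7, 9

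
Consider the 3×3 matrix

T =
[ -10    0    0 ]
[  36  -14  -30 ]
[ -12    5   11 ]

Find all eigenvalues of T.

-10, -4, 1

The characteristic polynomial is p(λ) = det(λI - T).
Cofactor expansion gives p(λ) = λ^3 + 13λ^2 + 26λ - 40.
Try λ = -10: p(-10) = 0, so -10 is a root.
Factor out (λ + 10): p(λ) = (λ + 10)·(λ^2 + 3λ - 4).
The quadratic factors as (λ + 4)·(λ - 1).
Eigenvalues: -10, -4, 1.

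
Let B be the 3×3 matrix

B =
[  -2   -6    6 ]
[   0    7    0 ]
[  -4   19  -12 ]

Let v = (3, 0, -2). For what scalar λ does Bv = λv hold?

-6

Compute Bv: B·(3, 0, -2) = (-18, 0, 12).
Since Bv = λv, compare component 1: -18 = λ·3, so λ = -6.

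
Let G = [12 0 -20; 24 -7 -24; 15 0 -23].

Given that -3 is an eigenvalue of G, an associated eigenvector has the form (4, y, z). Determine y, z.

6, 3

We need (G + 3I)v = 0.
G + 3I = [[15, 0, -20], [24, -4, -24], [15, 0, -20]].
Row 1: (15)·4 + (0)·y + (-20)·z = 0
Row 2: (24)·4 + (-4)·y + (-24)·z = 0
Row 3: (15)·4 + (0)·y + (-20)·z = 0
Solving gives y = 6, z = 3.
Check: G·(4, 6, 3) = (-12, -18, -9) = -3·(4, 6, 3).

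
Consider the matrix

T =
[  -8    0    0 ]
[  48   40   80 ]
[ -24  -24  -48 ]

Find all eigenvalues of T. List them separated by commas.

The characteristic polynomial is p(λ) = det(λI - T).
Expanding along the first row, p(λ) = λ^3 + 16λ^2 + 64λ.
Since p(-8) = 0, λ = -8 is a root.
Dividing by (λ + 8) leaves λ^2 + 8λ.
The quadratic factors as (λ + 8)·λ.
Eigenvalues: -8, -8, 0.

-8, -8, 0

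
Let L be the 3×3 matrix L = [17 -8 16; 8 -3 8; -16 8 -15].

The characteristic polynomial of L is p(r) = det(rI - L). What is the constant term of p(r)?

p(r) = r^3 + r^2 - 5r + 3.
The constant term is 3.

3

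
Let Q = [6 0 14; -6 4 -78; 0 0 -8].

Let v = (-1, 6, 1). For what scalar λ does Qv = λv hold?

-8

Compute Qv: Q·(-1, 6, 1) = (8, -48, -8).
Since Qv = λv, compare component 1: 8 = λ·-1, so λ = -8.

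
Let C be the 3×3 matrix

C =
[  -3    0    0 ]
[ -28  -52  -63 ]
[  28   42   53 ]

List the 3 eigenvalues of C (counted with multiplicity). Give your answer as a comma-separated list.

Set up det(μI - C) = 0.
Expanding along the first row, p(μ) = μ^3 + 2μ^2 - 113μ - 330.
Try μ = 11: p(11) = 0, so 11 is a root.
Dividing by (μ - 11) leaves μ^2 + 13μ + 30.
The quadratic factors as (μ + 10)·(μ + 3).
Eigenvalues: -10, -3, 11.

-10, -3, 11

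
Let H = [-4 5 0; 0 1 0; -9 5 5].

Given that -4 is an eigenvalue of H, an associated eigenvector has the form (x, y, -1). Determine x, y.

-1, 0

We need (H + 4I)v = 0.
H + 4I = [[0, 5, 0], [0, 5, 0], [-9, 5, 9]].
Row 1: (0)·x + (5)·y + (0)·-1 = 0
Row 2: (0)·x + (5)·y + (0)·-1 = 0
Row 3: (-9)·x + (5)·y + (9)·-1 = 0
Solving gives x = -1, y = 0.
Check: H·(-1, 0, -1) = (4, 0, 4) = -4·(-1, 0, -1).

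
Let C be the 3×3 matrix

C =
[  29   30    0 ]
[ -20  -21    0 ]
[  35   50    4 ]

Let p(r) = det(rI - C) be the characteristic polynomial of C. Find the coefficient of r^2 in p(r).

The coefficient of r^2 of det(rI - C) is −trace(C).
trace(C) = (29) + (-21) + (4) = 12, so the coefficient is -12.

-12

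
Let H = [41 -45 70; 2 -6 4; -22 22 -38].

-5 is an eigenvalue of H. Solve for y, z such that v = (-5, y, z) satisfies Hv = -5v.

We need (H + 5I)v = 0.
H + 5I = [[46, -45, 70], [2, -1, 4], [-22, 22, -33]].
Row 1: (46)·-5 + (-45)·y + (70)·z = 0
Row 2: (2)·-5 + (-1)·y + (4)·z = 0
Row 3: (-22)·-5 + (22)·y + (-33)·z = 0
Solving gives y = -2, z = 2.
Check: H·(-5, -2, 2) = (25, 10, -10) = -5·(-5, -2, 2).

-2, 2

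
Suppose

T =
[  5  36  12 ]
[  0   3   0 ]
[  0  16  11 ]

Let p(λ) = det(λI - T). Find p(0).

p(0) = det(0·I − T) = det(−T) = (−1)^3·det(T).
det(T) = 165, so p(0) = -165.

-165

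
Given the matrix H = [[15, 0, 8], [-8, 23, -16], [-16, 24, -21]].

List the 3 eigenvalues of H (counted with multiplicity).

-1, 7, 11

Set up det(lambda·I - H) = 0.
Expanding along the first row, p(lambda) = lambda^3 - 17·lambda^2 + 59·lambda + 77.
Try lambda = -1: p(-1) = 0, so -1 is a root.
Factor out (lambda + 1): p(lambda) = (lambda + 1)·(lambda^2 - 18·lambda + 77).
The quadratic factors as (lambda - 7)·(lambda - 11).
Eigenvalues: -1, 7, 11.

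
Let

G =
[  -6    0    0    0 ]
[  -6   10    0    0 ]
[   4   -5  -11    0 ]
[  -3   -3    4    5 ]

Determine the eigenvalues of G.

G is lower triangular, so its eigenvalues are the diagonal entries.
Diagonal: -6, 10, -11, 5.

-11, -6, 5, 10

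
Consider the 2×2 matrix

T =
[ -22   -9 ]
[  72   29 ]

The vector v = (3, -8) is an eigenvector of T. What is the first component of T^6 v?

First find the eigenvalue: Tv = (6, -16) = 2·(3, -8), so λ = 2.
Then T^6 v = λ^6·v = 2^6·(3, -8) = 64·(3, -8) = (192, -512).

192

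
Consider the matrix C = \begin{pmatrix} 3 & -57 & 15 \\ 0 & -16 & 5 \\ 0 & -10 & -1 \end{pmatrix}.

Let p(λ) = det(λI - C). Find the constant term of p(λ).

p(λ) = λ^3 + 14λ^2 + 15λ - 198.
The constant term is -198.

-198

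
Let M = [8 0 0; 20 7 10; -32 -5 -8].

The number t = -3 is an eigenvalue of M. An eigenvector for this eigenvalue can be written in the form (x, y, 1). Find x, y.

We need (M + 3I)v = 0.
M + 3I = [[11, 0, 0], [20, 10, 10], [-32, -5, -5]].
Row 1: (11)·x + (0)·y + (0)·1 = 0
Row 2: (20)·x + (10)·y + (10)·1 = 0
Row 3: (-32)·x + (-5)·y + (-5)·1 = 0
Solving gives x = 0, y = -1.
Check: M·(0, -1, 1) = (0, 3, -3) = -3·(0, -1, 1).

0, -1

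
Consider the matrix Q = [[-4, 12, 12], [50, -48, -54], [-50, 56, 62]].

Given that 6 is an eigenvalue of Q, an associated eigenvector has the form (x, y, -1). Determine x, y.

0, 1

We need (Q - 6I)v = 0.
Q - 6I = [[-10, 12, 12], [50, -54, -54], [-50, 56, 56]].
Row 1: (-10)·x + (12)·y + (12)·-1 = 0
Row 2: (50)·x + (-54)·y + (-54)·-1 = 0
Row 3: (-50)·x + (56)·y + (56)·-1 = 0
Solving gives x = 0, y = 1.
Check: Q·(0, 1, -1) = (0, 6, -6) = 6·(0, 1, -1).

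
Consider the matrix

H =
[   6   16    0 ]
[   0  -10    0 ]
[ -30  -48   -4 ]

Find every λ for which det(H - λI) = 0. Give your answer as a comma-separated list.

-10, -4, 6

Compute the characteristic polynomial p(lambda) = det(lambda·I - H).
Expanding the 3×3 determinant: p(lambda) = lambda^3 + 8·lambda^2 - 44·lambda - 240.
Try lambda = -4: p(-4) = 0, so -4 is a root.
Factor out (lambda + 4): p(lambda) = (lambda + 4)·(lambda^2 + 4·lambda - 60).
The quadratic factors as (lambda + 10)·(lambda - 6).
Eigenvalues: -10, -4, 6.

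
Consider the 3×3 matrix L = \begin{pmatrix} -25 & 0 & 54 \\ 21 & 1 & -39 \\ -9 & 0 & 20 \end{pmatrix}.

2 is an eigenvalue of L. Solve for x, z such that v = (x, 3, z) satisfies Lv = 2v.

We need (L - 2I)v = 0.
L - 2I = [[-27, 0, 54], [21, -1, -39], [-9, 0, 18]].
Row 1: (-27)·x + (0)·3 + (54)·z = 0
Row 2: (21)·x + (-1)·3 + (-39)·z = 0
Row 3: (-9)·x + (0)·3 + (18)·z = 0
Solving gives x = 2, z = 1.
Check: L·(2, 3, 1) = (4, 6, 2) = 2·(2, 3, 1).

2, 1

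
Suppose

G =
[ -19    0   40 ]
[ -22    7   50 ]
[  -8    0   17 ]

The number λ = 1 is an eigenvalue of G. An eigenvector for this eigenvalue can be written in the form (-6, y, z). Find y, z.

3, -3

We need (G - 1I)v = 0.
G - 1I = [[-20, 0, 40], [-22, 6, 50], [-8, 0, 16]].
Row 1: (-20)·-6 + (0)·y + (40)·z = 0
Row 2: (-22)·-6 + (6)·y + (50)·z = 0
Row 3: (-8)·-6 + (0)·y + (16)·z = 0
Solving gives y = 3, z = -3.
Check: G·(-6, 3, -3) = (-6, 3, -3) = 1·(-6, 3, -3).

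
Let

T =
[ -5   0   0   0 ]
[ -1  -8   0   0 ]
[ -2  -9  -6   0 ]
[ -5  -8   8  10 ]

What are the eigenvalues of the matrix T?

T is lower triangular, so its eigenvalues are the diagonal entries.
Diagonal: -5, -8, -6, 10.

-8, -6, -5, 10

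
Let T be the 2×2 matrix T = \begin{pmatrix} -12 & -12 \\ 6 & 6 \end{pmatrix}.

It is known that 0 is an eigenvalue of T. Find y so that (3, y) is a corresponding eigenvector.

We need (T)v = 0.
T = [[-12, -12], [6, 6]].
Row 1: (-12)·3 + (-12)·y = 0
Row 2: (6)·3 + (6)·y = 0
Solving gives y = -3.
Check: T·(3, -3) = (0, 0) = 0·(3, -3).

-3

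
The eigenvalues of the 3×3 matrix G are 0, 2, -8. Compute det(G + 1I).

-21

If G has eigenvalues 0, 2, -8, then G + 1I has eigenvalues 1, 3, -7.
det(G + 1I) = (1) · (3) · (-7) = -21.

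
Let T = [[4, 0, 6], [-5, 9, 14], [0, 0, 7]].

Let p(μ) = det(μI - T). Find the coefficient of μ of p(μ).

127

p(μ) = μ^3 - 20μ^2 + 127μ - 252.
The coefficient of μ is 127.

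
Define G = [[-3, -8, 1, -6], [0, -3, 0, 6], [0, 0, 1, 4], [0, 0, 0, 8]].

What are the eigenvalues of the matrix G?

G is upper triangular, so its eigenvalues are the diagonal entries.
Diagonal: -3, -3, 1, 8.

-3, -3, 1, 8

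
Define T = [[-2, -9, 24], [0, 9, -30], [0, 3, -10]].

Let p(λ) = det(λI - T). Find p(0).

p(0) = det(0·I − T) = det(−T) = (−1)^3·det(T).
det(T) = 0, so p(0) = 0.

0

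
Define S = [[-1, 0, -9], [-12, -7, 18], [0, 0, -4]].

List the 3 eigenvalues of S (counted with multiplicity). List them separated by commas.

The characteristic polynomial is p(lambda) = det(lambda·I - S).
Expanding the 3×3 determinant: p(lambda) = lambda^3 + 12·lambda^2 + 39·lambda + 28.
Try lambda = -7: p(-7) = 0, so -7 is a root.
Dividing by (lambda + 7) leaves lambda^2 + 5·lambda + 4.
The quadratic factors as (lambda + 4)·(lambda + 1).
Eigenvalues: -7, -4, -1.

-7, -4, -1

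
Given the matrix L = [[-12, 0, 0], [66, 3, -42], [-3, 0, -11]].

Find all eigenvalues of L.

The characteristic polynomial is p(r) = det(rI - L).
Expanding the 3×3 determinant: p(r) = r^3 + 20r^2 + 63r - 396.
Try r = -11: p(-11) = 0, so -11 is a root.
Factor out (r + 11): p(r) = (r + 11)·(r^2 + 9r - 36).
The quadratic factors as (r + 12)·(r - 3).
Eigenvalues: -12, -11, 3.

-12, -11, 3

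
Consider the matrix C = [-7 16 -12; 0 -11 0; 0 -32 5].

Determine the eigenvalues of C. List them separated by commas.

Compute the characteristic polynomial p(s) = det(sI - C).
Cofactor expansion gives p(s) = s^3 + 13s^2 - 13s - 385.
Since p(5) = 0, s = 5 is a root.
Dividing by (s - 5) leaves s^2 + 18s + 77.
The quadratic factors as (s + 11)·(s + 7).
Eigenvalues: -11, -7, 5.

-11, -7, 5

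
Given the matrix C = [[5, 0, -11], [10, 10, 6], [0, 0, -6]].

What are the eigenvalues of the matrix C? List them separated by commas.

-6, 5, 10

Compute the characteristic polynomial p(λ) = det(λI - C).
Expanding the 3×3 determinant: p(λ) = λ^3 - 9λ^2 - 40λ + 300.
Try λ = -6: p(-6) = 0, so -6 is a root.
Factor out (λ + 6): p(λ) = (λ + 6)·(λ^2 - 15λ + 50).
The quadratic factors as (λ - 5)·(λ - 10).
Eigenvalues: -6, 5, 10.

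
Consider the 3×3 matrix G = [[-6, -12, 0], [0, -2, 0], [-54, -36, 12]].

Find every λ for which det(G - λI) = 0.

Compute the characteristic polynomial p(r) = det(rI - G).
Expanding the 3×3 determinant: p(r) = r^3 - 4r^2 - 84r - 144.
Since p(-6) = 0, r = -6 is a root.
Dividing by (r + 6) leaves r^2 - 10r - 24.
The quadratic factors as (r + 2)·(r - 12).
Eigenvalues: -6, -2, 12.

-6, -2, 12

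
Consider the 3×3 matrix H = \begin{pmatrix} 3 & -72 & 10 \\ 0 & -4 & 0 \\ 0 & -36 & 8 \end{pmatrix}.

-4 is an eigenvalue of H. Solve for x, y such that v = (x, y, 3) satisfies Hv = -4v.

We need (H + 4I)v = 0.
H + 4I = [[7, -72, 10], [0, 0, 0], [0, -36, 12]].
Row 1: (7)·x + (-72)·y + (10)·3 = 0
Row 2: (0)·x + (0)·y + (0)·3 = 0
Row 3: (0)·x + (-36)·y + (12)·3 = 0
Solving gives x = 6, y = 1.
Check: H·(6, 1, 3) = (-24, -4, -12) = -4·(6, 1, 3).

6, 1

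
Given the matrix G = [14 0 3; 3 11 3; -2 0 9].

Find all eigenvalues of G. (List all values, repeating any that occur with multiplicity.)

Compute the characteristic polynomial p(λ) = det(λI - G).
Expanding the 3×3 determinant: p(λ) = λ^3 - 34λ^2 + 385λ - 1452.
Rational-root test: λ = 12 gives p(12) = 0.
Factor out (λ - 12): p(λ) = (λ - 12)·(λ^2 - 22λ + 121).
The quadratic factor is (λ - 11)^2.
Eigenvalues: 11, 11, 12.

11, 11, 12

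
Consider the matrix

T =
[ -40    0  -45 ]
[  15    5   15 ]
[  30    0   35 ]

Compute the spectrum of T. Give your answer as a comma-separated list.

-10, 5, 5

Set up det(rI - T) = 0.
Expanding along the first row, p(r) = r^3 - 75r + 250.
Rational-root test: r = -10 gives p(-10) = 0.
Dividing by (r + 10) leaves r^2 - 10r + 25.
The quadratic factor is (r - 5)^2.
Eigenvalues: -10, 5, 5.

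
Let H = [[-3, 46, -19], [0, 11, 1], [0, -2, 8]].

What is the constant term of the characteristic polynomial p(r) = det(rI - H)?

p(0) = det(0·I − H) = det(−H) = (−1)^3·det(H).
det(H) = -270, so p(0) = 270.

270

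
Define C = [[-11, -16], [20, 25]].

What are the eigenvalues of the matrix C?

5, 9

det(C - rI) = (-11 - r)(25 - r) - (-16)·(20) = r^2 - 14r + 45.
This factors as (r - 5)·(r - 9) = 0.
Eigenvalues: 5, 9.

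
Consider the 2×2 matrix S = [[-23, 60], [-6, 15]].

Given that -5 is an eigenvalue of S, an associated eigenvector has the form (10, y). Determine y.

3

We need (S + 5I)v = 0.
S + 5I = [[-18, 60], [-6, 20]].
Row 1: (-18)·10 + (60)·y = 0
Row 2: (-6)·10 + (20)·y = 0
Solving gives y = 3.
Check: S·(10, 3) = (-50, -15) = -5·(10, 3).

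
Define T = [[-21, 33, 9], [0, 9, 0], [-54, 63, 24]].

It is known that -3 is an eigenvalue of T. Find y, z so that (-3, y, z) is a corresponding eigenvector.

We need (T + 3I)v = 0.
T + 3I = [[-18, 33, 9], [0, 12, 0], [-54, 63, 27]].
Row 1: (-18)·-3 + (33)·y + (9)·z = 0
Row 2: (0)·-3 + (12)·y + (0)·z = 0
Row 3: (-54)·-3 + (63)·y + (27)·z = 0
Solving gives y = 0, z = -6.
Check: T·(-3, 0, -6) = (9, 0, 18) = -3·(-3, 0, -6).

0, -6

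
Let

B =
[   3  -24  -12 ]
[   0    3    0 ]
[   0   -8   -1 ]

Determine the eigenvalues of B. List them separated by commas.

-1, 3, 3

Set up det(rI - B) = 0.
Expanding the 3×3 determinant: p(r) = r^3 - 5r^2 + 3r + 9.
Rational-root test: r = -1 gives p(-1) = 0.
Factor out (r + 1): p(r) = (r + 1)·(r^2 - 6r + 9).
The quadratic factor is (r - 3)^2.
Eigenvalues: -1, 3, 3.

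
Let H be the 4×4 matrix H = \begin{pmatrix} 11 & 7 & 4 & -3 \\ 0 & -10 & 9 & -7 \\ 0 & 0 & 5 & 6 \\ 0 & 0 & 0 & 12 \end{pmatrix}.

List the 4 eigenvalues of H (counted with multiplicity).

-10, 5, 11, 12

H is upper triangular, so its eigenvalues are the diagonal entries.
Diagonal: 11, -10, 5, 12.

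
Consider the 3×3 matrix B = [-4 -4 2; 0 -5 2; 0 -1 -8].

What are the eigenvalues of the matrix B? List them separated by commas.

The characteristic polynomial is p(lambda) = det(lambda·I - B).
Expanding along the first row, p(lambda) = lambda^3 + 17·lambda^2 + 94·lambda + 168.
Rational-root test: lambda = -4 gives p(-4) = 0.
Factor out (lambda + 4): p(lambda) = (lambda + 4)·(lambda^2 + 13·lambda + 42).
The quadratic factors as (lambda + 7)·(lambda + 6).
Eigenvalues: -7, -6, -4.

-7, -6, -4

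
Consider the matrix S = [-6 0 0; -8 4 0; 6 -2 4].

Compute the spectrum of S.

S is lower triangular, so its eigenvalues are the diagonal entries.
Diagonal: -6, 4, 4.

-6, 4, 4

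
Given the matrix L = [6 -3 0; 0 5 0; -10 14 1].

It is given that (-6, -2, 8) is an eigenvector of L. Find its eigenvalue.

5

Compute Lv: L·(-6, -2, 8) = (-30, -10, 40).
Since Lv = λv, compare component 1: -30 = λ·-6, so λ = 5.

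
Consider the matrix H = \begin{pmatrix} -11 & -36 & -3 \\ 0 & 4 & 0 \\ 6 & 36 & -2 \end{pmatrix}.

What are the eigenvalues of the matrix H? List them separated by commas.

Compute the characteristic polynomial p(r) = det(rI - H).
Expanding the 3×3 determinant: p(r) = r^3 + 9r^2 - 12r - 160.
Since p(4) = 0, r = 4 is a root.
Dividing by (r - 4) leaves r^2 + 13r + 40.
The quadratic factors as (r + 8)·(r + 5).
Eigenvalues: -8, -5, 4.

-8, -5, 4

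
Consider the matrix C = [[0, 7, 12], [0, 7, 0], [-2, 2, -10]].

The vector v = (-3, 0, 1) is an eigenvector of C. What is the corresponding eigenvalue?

-4

Compute Cv: C·(-3, 0, 1) = (12, 0, -4).
Since Cv = λv, compare component 1: 12 = λ·-3, so λ = -4.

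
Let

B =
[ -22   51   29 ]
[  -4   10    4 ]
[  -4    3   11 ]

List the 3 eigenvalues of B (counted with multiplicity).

Set up det(rI - B) = 0.
Expanding the 3×3 determinant: p(r) = r^3 + r^2 - 44r - 84.
Try r = -2: p(-2) = 0, so -2 is a root.
Dividing by (r + 2) leaves r^2 - r - 42.
The quadratic factors as (r + 6)·(r - 7).
Eigenvalues: -6, -2, 7.

-6, -2, 7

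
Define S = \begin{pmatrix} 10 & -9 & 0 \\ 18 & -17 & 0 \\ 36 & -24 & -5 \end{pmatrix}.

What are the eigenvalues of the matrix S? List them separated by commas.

-8, -5, 1

Set up det(λI - S) = 0.
Expanding along the first row, p(λ) = λ^3 + 12λ^2 + 27λ - 40.
Rational-root test: λ = 1 gives p(1) = 0.
Dividing by (λ - 1) leaves λ^2 + 13λ + 40.
The quadratic factors as (λ + 8)·(λ + 5).
Eigenvalues: -8, -5, 1.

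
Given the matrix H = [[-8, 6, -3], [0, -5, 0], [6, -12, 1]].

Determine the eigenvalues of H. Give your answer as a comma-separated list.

The characteristic polynomial is p(r) = det(rI - H).
Cofactor expansion gives p(r) = r^3 + 12r^2 + 45r + 50.
Rational-root test: r = -2 gives p(-2) = 0.
Dividing by (r + 2) leaves r^2 + 10r + 25.
The quadratic factor is (r + 5)^2.
Eigenvalues: -5, -5, -2.

-5, -5, -2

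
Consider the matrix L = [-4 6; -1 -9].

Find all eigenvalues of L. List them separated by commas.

-7, -6

det(L - λI) = (-4 - λ)(-9 - λ) - (6)·(-1) = λ^2 + 13λ + 42.
This factors as (λ + 7)·(λ + 6) = 0.
Eigenvalues: -7, -6.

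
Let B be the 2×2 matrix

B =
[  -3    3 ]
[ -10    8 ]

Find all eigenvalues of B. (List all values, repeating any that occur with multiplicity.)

det(B - tI) = (-3 - t)(8 - t) - (3)·(-10) = t^2 - 5t + 6.
This factors as (t - 2)·(t - 3) = 0.
Eigenvalues: 2, 3.

2, 3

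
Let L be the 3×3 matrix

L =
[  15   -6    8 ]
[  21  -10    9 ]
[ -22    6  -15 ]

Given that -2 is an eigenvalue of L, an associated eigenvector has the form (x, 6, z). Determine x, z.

4, -4

We need (L + 2I)v = 0.
L + 2I = [[17, -6, 8], [21, -8, 9], [-22, 6, -13]].
Row 1: (17)·x + (-6)·6 + (8)·z = 0
Row 2: (21)·x + (-8)·6 + (9)·z = 0
Row 3: (-22)·x + (6)·6 + (-13)·z = 0
Solving gives x = 4, z = -4.
Check: L·(4, 6, -4) = (-8, -12, 8) = -2·(4, 6, -4).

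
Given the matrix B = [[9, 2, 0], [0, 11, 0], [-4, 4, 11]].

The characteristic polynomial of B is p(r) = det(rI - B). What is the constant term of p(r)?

p(r) = r^3 - 31r^2 + 319r - 1089.
The constant term is -1089.

-1089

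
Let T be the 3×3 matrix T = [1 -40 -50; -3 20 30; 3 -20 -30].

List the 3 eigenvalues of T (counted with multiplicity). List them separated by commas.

-5, -4, 0

Compute the characteristic polynomial p(μ) = det(μI - T).
Cofactor expansion gives p(μ) = μ^3 + 9μ^2 + 20μ.
Try μ = 0: p(0) = 0, so 0 is a root.
Factor out μ: p(μ) = μ·(μ^2 + 9μ + 20).
The quadratic factors as (μ + 5)·(μ + 4).
Eigenvalues: -5, -4, 0.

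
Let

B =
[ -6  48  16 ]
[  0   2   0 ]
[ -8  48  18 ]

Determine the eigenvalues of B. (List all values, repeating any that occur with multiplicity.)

Set up det(rI - B) = 0.
Cofactor expansion gives p(r) = r^3 - 14r^2 + 44r - 40.
Since p(2) = 0, r = 2 is a root.
Factor out (r - 2): p(r) = (r - 2)·(r^2 - 12r + 20).
The quadratic factors as (r - 2)·(r - 10).
Eigenvalues: 2, 2, 10.

2, 2, 10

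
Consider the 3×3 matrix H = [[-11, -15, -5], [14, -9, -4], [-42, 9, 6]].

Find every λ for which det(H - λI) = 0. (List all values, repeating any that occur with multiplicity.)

Compute the characteristic polynomial p(t) = det(tI - H).
Expanding the 3×3 determinant: p(t) = t^3 + 14t^2 + 15t - 198.
Rational-root test: t = 3 gives p(3) = 0.
Factor out (t - 3): p(t) = (t - 3)·(t^2 + 17t + 66).
The quadratic factors as (t + 11)·(t + 6).
Eigenvalues: -11, -6, 3.

-11, -6, 3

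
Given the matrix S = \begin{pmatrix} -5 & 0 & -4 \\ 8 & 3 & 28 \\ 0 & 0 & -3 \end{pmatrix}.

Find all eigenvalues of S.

-5, -3, 3

The characteristic polynomial is p(λ) = det(λI - S).
Expanding the 3×3 determinant: p(λ) = λ^3 + 5λ^2 - 9λ - 45.
Since p(-3) = 0, λ = -3 is a root.
Dividing by (λ + 3) leaves λ^2 + 2λ - 15.
The quadratic factors as (λ + 5)·(λ - 3).
Eigenvalues: -5, -3, 3.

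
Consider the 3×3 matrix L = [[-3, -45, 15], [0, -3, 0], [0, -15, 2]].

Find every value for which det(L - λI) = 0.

Set up det(lambda·I - L) = 0.
Expanding the 3×3 determinant: p(lambda) = lambda^3 + 4·lambda^2 - 3·lambda - 18.
Rational-root test: lambda = 2 gives p(2) = 0.
Dividing by (lambda - 2) leaves lambda^2 + 6·lambda + 9.
The quadratic factor is (lambda + 3)^2.
Eigenvalues: -3, -3, 2.

-3, -3, 2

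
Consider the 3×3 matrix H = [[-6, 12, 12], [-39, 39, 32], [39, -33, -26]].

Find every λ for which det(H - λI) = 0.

-6, 6, 7

Compute the characteristic polynomial p(s) = det(sI - H).
Cofactor expansion gives p(s) = s^3 - 7s^2 - 36s + 252.
Try s = 6: p(6) = 0, so 6 is a root.
Factor out (s - 6): p(s) = (s - 6)·(s^2 - s - 42).
The quadratic factors as (s + 6)·(s - 7).
Eigenvalues: -6, 6, 7.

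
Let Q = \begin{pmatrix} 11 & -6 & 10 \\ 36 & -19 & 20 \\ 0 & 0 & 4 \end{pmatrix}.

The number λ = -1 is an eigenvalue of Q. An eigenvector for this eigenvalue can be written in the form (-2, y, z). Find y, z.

-4, 0

We need (Q + 1I)v = 0.
Q + 1I = [[12, -6, 10], [36, -18, 20], [0, 0, 5]].
Row 1: (12)·-2 + (-6)·y + (10)·z = 0
Row 2: (36)·-2 + (-18)·y + (20)·z = 0
Row 3: (0)·-2 + (0)·y + (5)·z = 0
Solving gives y = -4, z = 0.
Check: Q·(-2, -4, 0) = (2, 4, 0) = -1·(-2, -4, 0).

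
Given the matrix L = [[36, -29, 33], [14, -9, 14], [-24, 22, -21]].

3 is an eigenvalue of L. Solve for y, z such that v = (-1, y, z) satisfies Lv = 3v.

0, 1

We need (L - 3I)v = 0.
L - 3I = [[33, -29, 33], [14, -12, 14], [-24, 22, -24]].
Row 1: (33)·-1 + (-29)·y + (33)·z = 0
Row 2: (14)·-1 + (-12)·y + (14)·z = 0
Row 3: (-24)·-1 + (22)·y + (-24)·z = 0
Solving gives y = 0, z = 1.
Check: L·(-1, 0, 1) = (-3, 0, 3) = 3·(-1, 0, 1).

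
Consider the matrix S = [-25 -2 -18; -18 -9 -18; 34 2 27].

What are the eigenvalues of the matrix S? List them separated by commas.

Compute the characteristic polynomial p(λ) = det(λI - S).
Cofactor expansion gives p(λ) = λ^3 + 7λ^2 - 81λ - 567.
Try λ = -7: p(-7) = 0, so -7 is a root.
Factor out (λ + 7): p(λ) = (λ + 7)·(λ^2 - 81).
The quadratic factors as (λ + 9)·(λ - 9).
Eigenvalues: -9, -7, 9.

-9, -7, 9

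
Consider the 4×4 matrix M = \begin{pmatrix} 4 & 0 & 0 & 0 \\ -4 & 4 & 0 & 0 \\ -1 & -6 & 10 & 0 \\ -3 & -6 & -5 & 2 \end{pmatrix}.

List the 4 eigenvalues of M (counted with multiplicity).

2, 4, 4, 10

M is lower triangular, so its eigenvalues are the diagonal entries.
Diagonal: 4, 4, 10, 2.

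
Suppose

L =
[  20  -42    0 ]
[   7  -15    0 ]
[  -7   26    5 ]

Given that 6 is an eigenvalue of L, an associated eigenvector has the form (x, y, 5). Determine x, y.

We need (L - 6I)v = 0.
L - 6I = [[14, -42, 0], [7, -21, 0], [-7, 26, -1]].
Row 1: (14)·x + (-42)·y + (0)·5 = 0
Row 2: (7)·x + (-21)·y + (0)·5 = 0
Row 3: (-7)·x + (26)·y + (-1)·5 = 0
Solving gives x = 3, y = 1.
Check: L·(3, 1, 5) = (18, 6, 30) = 6·(3, 1, 5).

3, 1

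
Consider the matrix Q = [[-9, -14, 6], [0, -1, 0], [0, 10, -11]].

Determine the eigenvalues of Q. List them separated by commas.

-11, -9, -1

Compute the characteristic polynomial p(λ) = det(λI - Q).
Cofactor expansion gives p(λ) = λ^3 + 21λ^2 + 119λ + 99.
Rational-root test: λ = -1 gives p(-1) = 0.
Factor out (λ + 1): p(λ) = (λ + 1)·(λ^2 + 20λ + 99).
The quadratic factors as (λ + 11)·(λ + 9).
Eigenvalues: -11, -9, -1.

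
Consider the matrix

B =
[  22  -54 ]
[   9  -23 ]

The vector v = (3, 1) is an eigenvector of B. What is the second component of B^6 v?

4096

First find the eigenvalue: Bv = (12, 4) = 4·(3, 1), so λ = 4.
Then B^6 v = λ^6·v = 4^6·(3, 1) = 4096·(3, 1) = (12288, 4096).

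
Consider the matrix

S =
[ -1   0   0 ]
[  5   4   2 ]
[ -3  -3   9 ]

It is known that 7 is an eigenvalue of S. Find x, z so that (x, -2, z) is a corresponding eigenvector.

We need (S - 7I)v = 0.
S - 7I = [[-8, 0, 0], [5, -3, 2], [-3, -3, 2]].
Row 1: (-8)·x + (0)·-2 + (0)·z = 0
Row 2: (5)·x + (-3)·-2 + (2)·z = 0
Row 3: (-3)·x + (-3)·-2 + (2)·z = 0
Solving gives x = 0, z = -3.
Check: S·(0, -2, -3) = (0, -14, -21) = 7·(0, -2, -3).

0, -3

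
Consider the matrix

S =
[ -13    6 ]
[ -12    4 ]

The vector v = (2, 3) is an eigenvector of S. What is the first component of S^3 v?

-128

First find the eigenvalue: Sv = (-8, -12) = -4·(2, 3), so λ = -4.
Then S^3 v = λ^3·v = (-4)^3·(2, 3) = -64·(2, 3) = (-128, -192).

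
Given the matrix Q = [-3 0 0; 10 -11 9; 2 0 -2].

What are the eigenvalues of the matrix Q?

-11, -3, -2

Compute the characteristic polynomial p(λ) = det(λI - Q).
Expanding along the first row, p(λ) = λ^3 + 16λ^2 + 61λ + 66.
Since p(-2) = 0, λ = -2 is a root.
Dividing by (λ + 2) leaves λ^2 + 14λ + 33.
The quadratic factors as (λ + 11)·(λ + 3).
Eigenvalues: -11, -3, -2.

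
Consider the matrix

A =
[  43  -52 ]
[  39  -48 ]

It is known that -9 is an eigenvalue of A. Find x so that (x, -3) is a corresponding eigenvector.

-3

We need (A + 9I)v = 0.
A + 9I = [[52, -52], [39, -39]].
Row 1: (52)·x + (-52)·-3 = 0
Row 2: (39)·x + (-39)·-3 = 0
Solving gives x = -3.
Check: A·(-3, -3) = (27, 27) = -9·(-3, -3).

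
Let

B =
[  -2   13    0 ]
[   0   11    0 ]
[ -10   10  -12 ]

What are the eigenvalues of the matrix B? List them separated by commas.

The characteristic polynomial is p(λ) = det(λI - B).
Cofactor expansion gives p(λ) = λ^3 + 3λ^2 - 130λ - 264.
Since p(-12) = 0, λ = -12 is a root.
Factor out (λ + 12): p(λ) = (λ + 12)·(λ^2 - 9λ - 22).
The quadratic factors as (λ + 2)·(λ - 11).
Eigenvalues: -12, -2, 11.

-12, -2, 11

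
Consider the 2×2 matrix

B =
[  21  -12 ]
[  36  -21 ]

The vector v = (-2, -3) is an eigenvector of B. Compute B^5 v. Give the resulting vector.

First find the eigenvalue: Bv = (-6, -9) = 3·(-2, -3), so λ = 3.
Then B^5 v = λ^5·v = 3^5·(-2, -3) = 243·(-2, -3) = (-486, -729).

(-486, -729)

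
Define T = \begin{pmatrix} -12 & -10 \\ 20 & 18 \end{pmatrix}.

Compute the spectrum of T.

-2, 8

det(T - tI) = (-12 - t)(18 - t) - (-10)·(20) = t^2 - 6t - 16.
This factors as (t + 2)·(t - 8) = 0.
Eigenvalues: -2, 8.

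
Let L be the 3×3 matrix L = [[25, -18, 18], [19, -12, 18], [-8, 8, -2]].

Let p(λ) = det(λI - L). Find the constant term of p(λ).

84

p(λ) = λ^3 - 11λ^2 + 16λ + 84.
The constant term is 84.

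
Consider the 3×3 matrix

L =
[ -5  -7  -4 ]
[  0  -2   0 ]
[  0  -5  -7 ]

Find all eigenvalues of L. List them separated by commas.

-7, -5, -2

Set up det(rI - L) = 0.
Expanding the 3×3 determinant: p(r) = r^3 + 14r^2 + 59r + 70.
Rational-root test: r = -7 gives p(-7) = 0.
Dividing by (r + 7) leaves r^2 + 7r + 10.
The quadratic factors as (r + 5)·(r + 2).
Eigenvalues: -7, -5, -2.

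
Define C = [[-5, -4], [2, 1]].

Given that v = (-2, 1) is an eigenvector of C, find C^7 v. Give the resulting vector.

First find the eigenvalue: Cv = (6, -3) = -3·(-2, 1), so λ = -3.
Then C^7 v = λ^7·v = (-3)^7·(-2, 1) = -2187·(-2, 1) = (4374, -2187).

(4374, -2187)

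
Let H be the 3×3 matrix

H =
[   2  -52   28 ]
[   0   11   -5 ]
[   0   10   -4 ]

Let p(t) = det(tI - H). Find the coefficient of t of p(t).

p(t) = t^3 - 9t^2 + 20t - 12.
The coefficient of t is 20.

20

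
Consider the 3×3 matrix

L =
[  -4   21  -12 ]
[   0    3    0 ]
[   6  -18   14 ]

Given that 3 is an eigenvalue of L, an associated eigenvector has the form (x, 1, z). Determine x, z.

We need (L - 3I)v = 0.
L - 3I = [[-7, 21, -12], [0, 0, 0], [6, -18, 11]].
Row 1: (-7)·x + (21)·1 + (-12)·z = 0
Row 2: (0)·x + (0)·1 + (0)·z = 0
Row 3: (6)·x + (-18)·1 + (11)·z = 0
Solving gives x = 3, z = 0.
Check: L·(3, 1, 0) = (9, 3, 0) = 3·(3, 1, 0).

3, 0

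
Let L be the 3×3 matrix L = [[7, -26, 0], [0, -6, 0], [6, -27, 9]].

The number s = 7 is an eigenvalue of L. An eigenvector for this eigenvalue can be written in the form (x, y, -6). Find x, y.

2, 0

We need (L - 7I)v = 0.
L - 7I = [[0, -26, 0], [0, -13, 0], [6, -27, 2]].
Row 1: (0)·x + (-26)·y + (0)·-6 = 0
Row 2: (0)·x + (-13)·y + (0)·-6 = 0
Row 3: (6)·x + (-27)·y + (2)·-6 = 0
Solving gives x = 2, y = 0.
Check: L·(2, 0, -6) = (14, 0, -42) = 7·(2, 0, -6).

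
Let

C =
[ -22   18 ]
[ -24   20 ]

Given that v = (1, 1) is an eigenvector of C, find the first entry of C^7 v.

First find the eigenvalue: Cv = (-4, -4) = -4·(1, 1), so λ = -4.
Then C^7 v = λ^7·v = (-4)^7·(1, 1) = -16384·(1, 1) = (-16384, -16384).

-16384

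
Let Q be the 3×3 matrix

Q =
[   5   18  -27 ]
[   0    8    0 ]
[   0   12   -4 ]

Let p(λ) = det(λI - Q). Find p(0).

p(0) = det(0·I − Q) = det(−Q) = (−1)^3·det(Q).
det(Q) = -160, so p(0) = 160.

160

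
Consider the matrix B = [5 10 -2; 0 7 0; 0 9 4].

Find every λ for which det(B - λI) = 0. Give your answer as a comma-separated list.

4, 5, 7

Compute the characteristic polynomial p(λ) = det(λI - B).
Expanding along the first row, p(λ) = λ^3 - 16λ^2 + 83λ - 140.
Try λ = 5: p(5) = 0, so 5 is a root.
Factor out (λ - 5): p(λ) = (λ - 5)·(λ^2 - 11λ + 28).
The quadratic factors as (λ - 4)·(λ - 7).
Eigenvalues: 4, 5, 7.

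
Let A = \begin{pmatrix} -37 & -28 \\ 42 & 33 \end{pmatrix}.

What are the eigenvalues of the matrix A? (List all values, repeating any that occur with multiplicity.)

-9, 5

det(A - μI) = (-37 - μ)(33 - μ) - (-28)·(42) = μ^2 + 4μ - 45.
This factors as (μ + 9)·(μ - 5) = 0.
Eigenvalues: -9, 5.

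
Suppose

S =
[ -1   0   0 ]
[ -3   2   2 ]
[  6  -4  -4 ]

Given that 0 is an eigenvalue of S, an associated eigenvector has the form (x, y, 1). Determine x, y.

We need (S)v = 0.
S = [[-1, 0, 0], [-3, 2, 2], [6, -4, -4]].
Row 1: (-1)·x + (0)·y + (0)·1 = 0
Row 2: (-3)·x + (2)·y + (2)·1 = 0
Row 3: (6)·x + (-4)·y + (-4)·1 = 0
Solving gives x = 0, y = -1.
Check: S·(0, -1, 1) = (0, 0, 0) = 0·(0, -1, 1).

0, -1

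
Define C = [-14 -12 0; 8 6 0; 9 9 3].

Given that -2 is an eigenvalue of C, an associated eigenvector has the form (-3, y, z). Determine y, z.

We need (C + 2I)v = 0.
C + 2I = [[-12, -12, 0], [8, 8, 0], [9, 9, 5]].
Row 1: (-12)·-3 + (-12)·y + (0)·z = 0
Row 2: (8)·-3 + (8)·y + (0)·z = 0
Row 3: (9)·-3 + (9)·y + (5)·z = 0
Solving gives y = 3, z = 0.
Check: C·(-3, 3, 0) = (6, -6, 0) = -2·(-3, 3, 0).

3, 0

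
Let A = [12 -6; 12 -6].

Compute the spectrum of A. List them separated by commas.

det(A - rI) = (12 - r)(-6 - r) - (-6)·(12) = r^2 - 6r.
This factors as r·(r - 6) = 0.
Eigenvalues: 0, 6.

0, 6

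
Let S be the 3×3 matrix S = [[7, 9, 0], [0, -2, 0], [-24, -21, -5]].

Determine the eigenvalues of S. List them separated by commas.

The characteristic polynomial is p(lambda) = det(lambda·I - S).
Expanding the 3×3 determinant: p(lambda) = lambda^3 - 39·lambda - 70.
Try lambda = 7: p(7) = 0, so 7 is a root.
Dividing by (lambda - 7) leaves lambda^2 + 7·lambda + 10.
The quadratic factors as (lambda + 5)·(lambda + 2).
Eigenvalues: -5, -2, 7.

-5, -2, 7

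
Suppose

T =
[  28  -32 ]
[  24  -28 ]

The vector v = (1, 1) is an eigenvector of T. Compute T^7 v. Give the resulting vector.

First find the eigenvalue: Tv = (-4, -4) = -4·(1, 1), so λ = -4.
Then T^7 v = λ^7·v = (-4)^7·(1, 1) = -16384·(1, 1) = (-16384, -16384).

(-16384, -16384)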